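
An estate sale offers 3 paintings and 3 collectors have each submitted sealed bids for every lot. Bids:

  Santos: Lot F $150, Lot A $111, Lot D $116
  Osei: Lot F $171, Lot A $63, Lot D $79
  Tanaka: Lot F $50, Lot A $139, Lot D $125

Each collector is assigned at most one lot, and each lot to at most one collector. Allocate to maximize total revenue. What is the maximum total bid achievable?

This is the linear assignment problem.
Optimal: Santos→Lot D ($116), Osei→Lot F ($171), Tanaka→Lot A ($139) — total 116+171+139 = $426.
Next-best assignment: Santos→Lot A, Osei→Lot F, Tanaka→Lot D = $407.

Max total: $426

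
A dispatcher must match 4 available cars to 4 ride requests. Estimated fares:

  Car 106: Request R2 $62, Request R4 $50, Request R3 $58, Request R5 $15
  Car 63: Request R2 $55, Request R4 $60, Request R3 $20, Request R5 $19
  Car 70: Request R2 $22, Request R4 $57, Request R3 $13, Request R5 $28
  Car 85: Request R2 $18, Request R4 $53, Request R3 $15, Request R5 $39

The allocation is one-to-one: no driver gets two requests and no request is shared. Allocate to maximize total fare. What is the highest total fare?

Optimal: Car 106→Request R3 ($58), Car 63→Request R2 ($55), Car 70→Request R4 ($57), Car 85→Request R5 ($39) — total 58+55+57+39 = $209.
Column-greedy (each request in turn goes to its best remaining driver) gives $165, worse by 44.
Swapping Car 63↔Car 106 (Car 63→Request R3 $20, Car 106→Request R2 $62) loses 31.

Max total: $209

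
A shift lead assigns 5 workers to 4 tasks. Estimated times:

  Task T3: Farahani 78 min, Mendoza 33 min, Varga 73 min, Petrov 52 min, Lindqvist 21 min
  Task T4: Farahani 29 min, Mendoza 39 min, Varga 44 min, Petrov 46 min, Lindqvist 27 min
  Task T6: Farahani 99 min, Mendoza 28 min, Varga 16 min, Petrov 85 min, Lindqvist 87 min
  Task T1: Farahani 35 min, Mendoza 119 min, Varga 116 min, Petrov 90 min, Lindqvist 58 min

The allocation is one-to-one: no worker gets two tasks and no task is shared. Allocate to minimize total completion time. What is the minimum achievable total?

Min total: 111 min

This is a one-to-one assignment (minimum-cost bipartite matching).
Optimal: Mendoza→Task T3 (33 min), Lindqvist→Task T4 (27 min), Varga→Task T6 (16 min), Farahani→Task T1 (35 min) — total 33+27+16+35 = 111 min.
Column-greedy (each task in turn goes to its cheapest remaining worker) gives 156 min, worse by 45.
Swapping Lindqvist↔Farahani (Lindqvist→Task T1 58 min, Farahani→Task T4 29 min) adds 25.
No other one-to-one assignment undercuts 111 min.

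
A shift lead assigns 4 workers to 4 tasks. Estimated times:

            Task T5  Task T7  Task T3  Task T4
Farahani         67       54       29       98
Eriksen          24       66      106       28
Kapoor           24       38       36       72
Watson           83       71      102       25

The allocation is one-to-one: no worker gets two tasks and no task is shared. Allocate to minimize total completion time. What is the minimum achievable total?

Optimal: Farahani→Task T3 (29 min), Eriksen→Task T5 (24 min), Kapoor→Task T7 (38 min), Watson→Task T4 (25 min) — total 29+24+38+25 = 116 min.
Swapping Watson↔Kapoor (Watson→Task T7 71 min, Kapoor→Task T4 72 min) adds 80.

Min total: 116 min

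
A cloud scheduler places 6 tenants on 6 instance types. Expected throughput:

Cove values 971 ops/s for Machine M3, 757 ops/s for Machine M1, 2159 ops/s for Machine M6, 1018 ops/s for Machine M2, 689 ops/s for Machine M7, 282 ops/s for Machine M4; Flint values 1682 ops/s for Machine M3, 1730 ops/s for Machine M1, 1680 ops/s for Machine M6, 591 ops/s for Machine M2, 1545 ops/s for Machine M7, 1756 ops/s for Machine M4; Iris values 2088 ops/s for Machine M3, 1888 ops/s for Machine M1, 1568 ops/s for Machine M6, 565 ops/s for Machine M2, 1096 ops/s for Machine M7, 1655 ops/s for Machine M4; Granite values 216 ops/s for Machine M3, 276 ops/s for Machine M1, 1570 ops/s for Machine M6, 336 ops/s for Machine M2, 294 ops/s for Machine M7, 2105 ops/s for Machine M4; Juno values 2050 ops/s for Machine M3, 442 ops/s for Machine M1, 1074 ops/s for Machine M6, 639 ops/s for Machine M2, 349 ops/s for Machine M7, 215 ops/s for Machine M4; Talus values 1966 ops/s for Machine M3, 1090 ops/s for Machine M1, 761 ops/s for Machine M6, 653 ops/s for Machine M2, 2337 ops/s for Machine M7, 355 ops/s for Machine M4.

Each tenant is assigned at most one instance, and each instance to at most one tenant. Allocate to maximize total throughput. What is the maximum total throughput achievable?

Optimal: Cove→Machine M6 (2159 ops/s), Flint→Machine M2 (591 ops/s), Iris→Machine M1 (1888 ops/s), Granite→Machine M4 (2105 ops/s), Juno→Machine M3 (2050 ops/s), Talus→Machine M7 (2337 ops/s) — total 2159+591+1888+2105+2050+2337 = 11130 ops/s.
Column-greedy (each instance in turn goes to its best remaining tenant) gives 9084 ops/s, worse by 2046.
Next-best assignment: Cove→Machine M2, Flint→Machine M6, Iris→Machine M1, Granite→Machine M4, Juno→Machine M3, Talus→Machine M7 = 11078 ops/s.
Every other assignment is strictly worse.

Max total: 11130 ops/s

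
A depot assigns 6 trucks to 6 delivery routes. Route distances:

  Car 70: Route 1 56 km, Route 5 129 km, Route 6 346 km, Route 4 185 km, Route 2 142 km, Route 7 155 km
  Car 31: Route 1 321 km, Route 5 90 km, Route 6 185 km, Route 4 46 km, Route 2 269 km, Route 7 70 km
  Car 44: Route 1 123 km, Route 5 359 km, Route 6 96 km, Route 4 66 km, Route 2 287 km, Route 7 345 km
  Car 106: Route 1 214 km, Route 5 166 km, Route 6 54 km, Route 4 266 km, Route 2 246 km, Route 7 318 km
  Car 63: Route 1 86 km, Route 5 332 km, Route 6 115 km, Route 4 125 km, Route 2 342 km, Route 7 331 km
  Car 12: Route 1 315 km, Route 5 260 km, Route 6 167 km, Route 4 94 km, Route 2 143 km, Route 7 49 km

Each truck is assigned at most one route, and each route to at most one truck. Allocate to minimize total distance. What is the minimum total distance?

Min total: 487 km

This is a one-to-one assignment (minimum-cost bipartite matching).
Optimal: Car 70→Route 2 (142 km), Car 31→Route 5 (90 km), Car 44→Route 4 (66 km), Car 106→Route 6 (54 km), Car 63→Route 1 (86 km), Car 12→Route 7 (49 km) — total 142+90+66+54+86+49 = 487 km.
Column-greedy (each route in turn goes to its cheapest remaining truck) gives 740 km, worse by 253.
Next-best assignment: Car 70→Route 5, Car 31→Route 7, Car 44→Route 4, Car 106→Route 6, Car 63→Route 1, Car 12→Route 2 = 548 km.
No other one-to-one assignment undercuts 487 km.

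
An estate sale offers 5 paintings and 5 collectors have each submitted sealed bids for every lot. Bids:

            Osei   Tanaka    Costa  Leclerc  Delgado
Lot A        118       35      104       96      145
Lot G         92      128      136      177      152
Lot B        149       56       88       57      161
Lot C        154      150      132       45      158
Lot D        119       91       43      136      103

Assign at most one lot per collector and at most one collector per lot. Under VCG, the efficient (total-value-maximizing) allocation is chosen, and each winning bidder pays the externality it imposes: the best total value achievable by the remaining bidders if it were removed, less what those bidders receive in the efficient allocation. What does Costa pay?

Efficient allocation: Osei→Lot B ($149), Tanaka→Lot C ($150), Costa→Lot G ($136), Leclerc→Lot D ($136), Delgado→Lot A ($145); total welfare W = $716.
Costa receives Lot G at value $136, so the others get W − 136 = $580.
Without Costa: best allocation of the remaining 4 bidders over all 5 lots is Osei→Lot B ($149), Tanaka→Lot C ($150), Leclerc→Lot G ($177), Delgado→Lot A ($145), total $621.
VCG payment = (others' best without Costa) − (others' welfare with Costa) = 621 − 580 = $41.

Costa pays $41.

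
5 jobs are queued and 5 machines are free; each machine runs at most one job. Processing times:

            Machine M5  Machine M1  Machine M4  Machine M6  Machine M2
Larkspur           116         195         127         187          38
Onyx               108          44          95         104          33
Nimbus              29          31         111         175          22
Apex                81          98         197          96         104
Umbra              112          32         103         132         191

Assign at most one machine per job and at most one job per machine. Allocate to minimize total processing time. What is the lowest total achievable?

Treat this as an assignment problem: match each job to one machine.
Optimal: Larkspur→Machine M2 (38 min), Onyx→Machine M4 (95 min), Nimbus→Machine M5 (29 min), Apex→Machine M6 (96 min), Umbra→Machine M1 (32 min) — total 38+95+29+96+32 = 290 min.
Row-greedy (each job in turn takes its cheapest remaining machine) gives 310 min, worse by 20.
Next-best assignment: Larkspur→Machine M2, Onyx→Machine M1, Nimbus→Machine M5, Apex→Machine M6, Umbra→Machine M4 = 310 min.
Checked against all permutations: 290 min is optimal.

Min total: 290 min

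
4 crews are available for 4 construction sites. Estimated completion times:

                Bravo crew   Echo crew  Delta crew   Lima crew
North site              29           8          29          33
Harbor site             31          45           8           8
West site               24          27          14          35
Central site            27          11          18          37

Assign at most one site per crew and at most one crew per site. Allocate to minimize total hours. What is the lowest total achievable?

Minimum total: 57 hours

Optimal: Bravo crew→Central site (27 hours), Echo crew→North site (8 hours), Delta crew→West site (14 hours), Lima crew→Harbor site (8 hours) — total 27+8+14+8 = 57 hours.
Column-greedy (each site in turn goes to its cheapest remaining crew) gives 77 hours, worse by 20.
Next-best assignment: Bravo crew→West site, Echo crew→North site, Delta crew→Central site, Lima crew→Harbor site = 58 hours.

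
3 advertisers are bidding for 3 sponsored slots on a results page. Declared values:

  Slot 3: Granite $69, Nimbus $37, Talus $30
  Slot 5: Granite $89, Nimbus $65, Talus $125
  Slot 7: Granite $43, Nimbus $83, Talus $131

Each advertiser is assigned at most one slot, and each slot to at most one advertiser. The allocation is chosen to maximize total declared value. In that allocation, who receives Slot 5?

Optimal: Granite→Slot 3 ($69), Nimbus→Slot 7 ($83), Talus→Slot 5 ($125) — total 69+83+125 = $277.
Row-greedy (each advertiser in turn takes its best remaining slot) gives $202, worse by 75.
Talus's own top slot is Slot 7 ($131), but forcing Talus→Slot 7 and reassigning the rest optimally gives only $265 — worse by 12.

Talus receives Slot 5.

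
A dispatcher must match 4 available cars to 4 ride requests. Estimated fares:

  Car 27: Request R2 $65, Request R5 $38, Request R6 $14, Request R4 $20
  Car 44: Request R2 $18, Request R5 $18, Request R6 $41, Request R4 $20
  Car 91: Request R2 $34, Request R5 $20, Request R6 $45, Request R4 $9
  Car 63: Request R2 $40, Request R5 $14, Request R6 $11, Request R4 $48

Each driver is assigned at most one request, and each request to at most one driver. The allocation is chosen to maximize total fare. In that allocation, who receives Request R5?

Car 44 receives Request R5.

Optimal: Car 27→Request R2 ($65), Car 44→Request R5 ($18), Car 91→Request R6 ($45), Car 63→Request R4 ($48) — total 65+18+45+48 = $176.
Row-greedy (each driver in turn takes its best remaining request) gives $174, worse by 2.
Next-best assignment: Car 27→Request R2, Car 44→Request R6, Car 91→Request R5, Car 63→Request R4 = $174.
Car 44's own top request is Request R6 ($41), but forcing Car 44→Request R6 and reassigning the rest optimally gives only $174 — worse by 2.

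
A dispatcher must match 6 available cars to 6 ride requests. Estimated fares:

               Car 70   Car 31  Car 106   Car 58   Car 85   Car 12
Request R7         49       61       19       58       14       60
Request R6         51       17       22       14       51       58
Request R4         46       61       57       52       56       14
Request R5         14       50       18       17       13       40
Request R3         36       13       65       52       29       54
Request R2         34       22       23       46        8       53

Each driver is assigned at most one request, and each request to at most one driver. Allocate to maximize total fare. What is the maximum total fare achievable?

This is the linear assignment problem.
Optimal: Car 70→Request R6 ($51), Car 31→Request R5 ($50), Car 106→Request R3 ($65), Car 58→Request R7 ($58), Car 85→Request R4 ($56), Car 12→Request R2 ($53) — total 51+50+65+58+56+53 = $333.
Max-entry greedy (repeatedly take the single best remaining cell) gives $300, worse by 33.
Next-best assignment: Car 70→Request R6, Car 31→Request R5, Car 106→Request R3, Car 58→Request R2, Car 85→Request R4, Car 12→Request R7 = $328.
Swapping Car 70↔Car 12 (Car 70→Request R2 $34, Car 12→Request R6 $58) loses 12.
Checked against all permutations: $333 is optimal.

Maximum total: $333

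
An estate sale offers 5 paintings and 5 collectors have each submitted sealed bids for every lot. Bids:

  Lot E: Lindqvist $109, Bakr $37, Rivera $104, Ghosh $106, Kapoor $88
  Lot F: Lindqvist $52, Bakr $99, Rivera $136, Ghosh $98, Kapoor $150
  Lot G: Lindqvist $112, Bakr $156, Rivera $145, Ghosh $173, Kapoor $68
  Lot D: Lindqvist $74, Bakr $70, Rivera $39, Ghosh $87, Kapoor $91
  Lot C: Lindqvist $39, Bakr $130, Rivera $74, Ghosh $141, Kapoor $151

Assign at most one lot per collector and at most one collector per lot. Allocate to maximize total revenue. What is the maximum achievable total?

Max total: $639

This is the linear assignment problem.
Optimal: Lindqvist→Lot E ($109), Bakr→Lot G ($156), Rivera→Lot F ($136), Ghosh→Lot D ($87), Kapoor→Lot C ($151) — total 109+156+136+87+151 = $639.
Column-greedy (each lot in turn goes to its best remaining collector) gives $576, worse by 63.
Swapping Bakr↔Lindqvist (Bakr→Lot E $37, Lindqvist→Lot G $112) loses 116.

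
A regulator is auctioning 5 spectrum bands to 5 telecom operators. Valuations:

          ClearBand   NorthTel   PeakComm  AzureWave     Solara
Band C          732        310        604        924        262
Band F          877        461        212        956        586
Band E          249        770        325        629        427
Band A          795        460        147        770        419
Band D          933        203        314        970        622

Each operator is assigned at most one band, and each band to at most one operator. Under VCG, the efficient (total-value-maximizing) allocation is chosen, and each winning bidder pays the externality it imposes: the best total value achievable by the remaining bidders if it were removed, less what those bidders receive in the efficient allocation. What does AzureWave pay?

Efficient allocation: ClearBand→Band A ($795M), NorthTel→Band E ($770M), PeakComm→Band C ($604M), AzureWave→Band F ($956M), Solara→Band D ($622M); total welfare W = $3747M.
AzureWave receives Band F at value $956M, so the others get W − 956 = $2791M.
Without AzureWave: best allocation of the remaining 4 bidders over all 5 bands is ClearBand→Band D ($933M), NorthTel→Band E ($770M), PeakComm→Band C ($604M), Solara→Band F ($586M), total $2893M.
VCG payment = (others' best without AzureWave) − (others' welfare with AzureWave) = 2893 − 2791 = $102M.

AzureWave pays $102M.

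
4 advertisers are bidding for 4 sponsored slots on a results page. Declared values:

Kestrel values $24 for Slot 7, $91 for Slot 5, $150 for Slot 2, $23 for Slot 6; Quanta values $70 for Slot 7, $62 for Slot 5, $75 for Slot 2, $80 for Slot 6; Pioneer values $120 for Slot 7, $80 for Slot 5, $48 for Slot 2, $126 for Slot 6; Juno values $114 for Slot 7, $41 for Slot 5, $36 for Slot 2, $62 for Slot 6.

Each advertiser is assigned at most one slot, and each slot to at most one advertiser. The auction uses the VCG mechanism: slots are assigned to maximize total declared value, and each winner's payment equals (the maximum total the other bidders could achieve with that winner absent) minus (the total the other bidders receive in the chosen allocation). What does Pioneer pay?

Pioneer pays $18.

Efficient allocation: Kestrel→Slot 2 ($150), Quanta→Slot 5 ($62), Pioneer→Slot 6 ($126), Juno→Slot 7 ($114); total welfare W = $452.
Pioneer receives Slot 6 at value $126, so the others get W − 126 = $326.
Without Pioneer: best allocation of the remaining 3 bidders over all 4 slots is Kestrel→Slot 2 ($150), Quanta→Slot 6 ($80), Juno→Slot 7 ($114), total $344.
VCG payment = (others' best without Pioneer) − (others' welfare with Pioneer) = 344 − 326 = $18.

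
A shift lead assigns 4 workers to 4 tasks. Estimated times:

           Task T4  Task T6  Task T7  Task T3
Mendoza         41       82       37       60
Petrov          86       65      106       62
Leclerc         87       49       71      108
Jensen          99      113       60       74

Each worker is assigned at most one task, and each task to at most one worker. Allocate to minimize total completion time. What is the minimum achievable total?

Minimum total: 212 min

Optimal: Mendoza→Task T4 (41 min), Petrov→Task T3 (62 min), Leclerc→Task T6 (49 min), Jensen→Task T7 (60 min) — total 41+62+49+60 = 212 min.
Min-entry greedy (repeatedly take the single cheapest remaining cell) gives 247 min, worse by 35.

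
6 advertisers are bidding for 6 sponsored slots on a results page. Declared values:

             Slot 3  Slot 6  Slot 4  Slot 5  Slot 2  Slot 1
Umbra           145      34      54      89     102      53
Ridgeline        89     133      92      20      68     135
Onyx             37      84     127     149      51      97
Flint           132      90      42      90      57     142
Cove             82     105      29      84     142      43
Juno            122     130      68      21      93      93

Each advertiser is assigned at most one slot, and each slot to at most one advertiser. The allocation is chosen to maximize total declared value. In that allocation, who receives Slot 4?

This is a one-to-one assignment (maximum-weight bipartite matching).
Optimal: Umbra→Slot 3 ($145), Ridgeline→Slot 4 ($92), Onyx→Slot 5 ($149), Flint→Slot 1 ($142), Cove→Slot 2 ($142), Juno→Slot 6 ($130) — total 145+92+149+142+142+130 = $800.
Max-entry greedy (repeatedly take the single best remaining cell) gives $779, worse by 21.
Next-best assignment: Umbra→Slot 3, Ridgeline→Slot 6, Onyx→Slot 5, Flint→Slot 1, Cove→Slot 2, Juno→Slot 4 = $779.
Checked against all permutations: $800 is optimal.
Ridgeline's own top slot is Slot 1 ($135), but forcing Ridgeline→Slot 1 and reassigning the rest optimally gives only $769 — worse by 31.

Ridgeline receives Slot 4.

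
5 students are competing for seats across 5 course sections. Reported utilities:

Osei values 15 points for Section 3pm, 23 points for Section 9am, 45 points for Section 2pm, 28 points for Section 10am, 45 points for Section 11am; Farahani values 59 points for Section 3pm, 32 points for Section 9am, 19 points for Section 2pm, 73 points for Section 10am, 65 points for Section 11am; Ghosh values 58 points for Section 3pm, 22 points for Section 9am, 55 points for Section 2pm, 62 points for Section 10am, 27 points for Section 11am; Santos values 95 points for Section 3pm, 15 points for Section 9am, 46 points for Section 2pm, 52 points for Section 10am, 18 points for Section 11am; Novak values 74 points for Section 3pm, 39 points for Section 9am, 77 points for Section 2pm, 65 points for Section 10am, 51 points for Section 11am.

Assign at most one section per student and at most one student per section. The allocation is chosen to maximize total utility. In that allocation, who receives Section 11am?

Optimal: Osei→Section 9am (23 points), Farahani→Section 11am (65 points), Ghosh→Section 10am (62 points), Santos→Section 3pm (95 points), Novak→Section 2pm (77 points) — total 23+65+62+95+77 = 322 points.
Row-greedy (each student in turn takes its best remaining section) gives 233 points, worse by 89.
Next-best assignment: Osei→Section 11am, Farahani→Section 10am, Ghosh→Section 9am, Santos→Section 3pm, Novak→Section 2pm = 312 points.
Swapping Farahani↔Santos (Farahani→Section 3pm 59 points, Santos→Section 11am 18 points) loses 83.
Farahani's own top section is Section 10am (73 points), but forcing Farahani→Section 10am and reassigning the rest optimally gives only 312 points — worse by 10.

Farahani receives Section 11am.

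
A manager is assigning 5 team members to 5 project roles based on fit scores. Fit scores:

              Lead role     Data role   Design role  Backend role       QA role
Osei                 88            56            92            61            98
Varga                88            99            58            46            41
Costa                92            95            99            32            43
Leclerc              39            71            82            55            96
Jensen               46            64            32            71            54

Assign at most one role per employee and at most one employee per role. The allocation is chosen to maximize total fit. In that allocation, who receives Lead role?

This is the linear assignment problem.
Optimal: Osei→Lead role (88 pts), Varga→Data role (99 pts), Costa→Design role (99 pts), Leclerc→QA role (96 pts), Jensen→Backend role (71 pts) — total 88+99+99+96+71 = 453 pts.
Max-entry greedy (repeatedly take the single best remaining cell) gives 406 pts, worse by 47.
Osei's own top role is QA role (98 pts), but forcing Osei→QA role and reassigning the rest optimally gives only 442 pts — worse by 11.

Osei receives Lead role.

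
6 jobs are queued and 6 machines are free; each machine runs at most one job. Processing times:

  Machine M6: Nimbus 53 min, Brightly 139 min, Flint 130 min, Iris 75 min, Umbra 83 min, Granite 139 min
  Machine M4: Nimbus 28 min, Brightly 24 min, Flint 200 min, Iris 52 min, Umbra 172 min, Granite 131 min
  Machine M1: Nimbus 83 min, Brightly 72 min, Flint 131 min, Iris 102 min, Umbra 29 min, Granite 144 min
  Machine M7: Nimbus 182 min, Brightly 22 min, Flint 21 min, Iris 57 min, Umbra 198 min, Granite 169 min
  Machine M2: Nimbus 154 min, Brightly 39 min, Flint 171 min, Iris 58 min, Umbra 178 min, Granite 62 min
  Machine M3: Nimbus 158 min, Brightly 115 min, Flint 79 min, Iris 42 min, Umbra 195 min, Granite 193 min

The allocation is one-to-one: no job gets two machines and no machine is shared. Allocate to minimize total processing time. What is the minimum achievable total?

Min total: 231 min

Optimal: Nimbus→Machine M6 (53 min), Brightly→Machine M4 (24 min), Flint→Machine M7 (21 min), Iris→Machine M3 (42 min), Umbra→Machine M1 (29 min), Granite→Machine M2 (62 min) — total 53+24+21+42+29+62 = 231 min.
Column-greedy (each machine in turn goes to its cheapest remaining job) gives 378 min, worse by 147.
Checked against all permutations: 231 min is optimal.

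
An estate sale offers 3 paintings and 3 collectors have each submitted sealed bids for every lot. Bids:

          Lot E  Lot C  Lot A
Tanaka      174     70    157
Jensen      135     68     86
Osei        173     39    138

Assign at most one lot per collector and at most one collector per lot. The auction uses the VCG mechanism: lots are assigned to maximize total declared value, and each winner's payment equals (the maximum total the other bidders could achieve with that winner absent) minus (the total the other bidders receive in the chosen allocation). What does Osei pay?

Efficient allocation: Tanaka→Lot A ($157), Jensen→Lot C ($68), Osei→Lot E ($173); total welfare W = $398.
Osei receives Lot E at value $173, so the others get W − 173 = $225.
Without Osei: best allocation of the remaining 2 bidders over all 3 lots is Tanaka→Lot A ($157), Jensen→Lot E ($135), total $292.
VCG payment = (others' best without Osei) − (others' welfare with Osei) = 292 − 225 = $67.

Osei pays $67.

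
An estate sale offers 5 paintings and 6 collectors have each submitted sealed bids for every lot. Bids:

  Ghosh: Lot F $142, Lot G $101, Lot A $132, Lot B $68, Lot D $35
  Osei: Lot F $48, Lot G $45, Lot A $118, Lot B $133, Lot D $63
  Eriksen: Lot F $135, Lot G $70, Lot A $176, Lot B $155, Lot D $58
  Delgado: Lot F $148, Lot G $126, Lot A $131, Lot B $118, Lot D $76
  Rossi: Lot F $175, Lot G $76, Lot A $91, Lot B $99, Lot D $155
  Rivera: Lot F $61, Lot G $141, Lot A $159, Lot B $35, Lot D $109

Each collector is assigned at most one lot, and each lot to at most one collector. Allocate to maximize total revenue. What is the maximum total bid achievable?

Maximum total: $753

This is the linear assignment problem.
Optimal: Delgado→Lot F ($148), Rivera→Lot G ($141), Eriksen→Lot A ($176), Osei→Lot B ($133), Rossi→Lot D ($155) — total 148+141+176+133+155 = $753.
Next-best assignment: Ghosh→Lot F, Rivera→Lot G, Eriksen→Lot A, Osei→Lot B, Rossi→Lot D = $747.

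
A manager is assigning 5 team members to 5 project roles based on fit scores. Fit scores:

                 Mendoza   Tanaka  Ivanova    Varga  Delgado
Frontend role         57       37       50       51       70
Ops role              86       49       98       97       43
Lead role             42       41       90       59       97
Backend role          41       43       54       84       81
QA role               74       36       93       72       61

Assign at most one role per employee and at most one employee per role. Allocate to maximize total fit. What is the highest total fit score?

Maximum total: 397 pts

Optimal: Mendoza→Ops role (86 pts), Tanaka→Frontend role (37 pts), Ivanova→QA role (93 pts), Varga→Backend role (84 pts), Delgado→Lead role (97 pts) — total 86+37+93+84+97 = 397 pts.
Column-greedy (each role in turn goes to its best remaining employee) gives 344 pts, worse by 53.
Checked against all permutations: 397 pts is optimal.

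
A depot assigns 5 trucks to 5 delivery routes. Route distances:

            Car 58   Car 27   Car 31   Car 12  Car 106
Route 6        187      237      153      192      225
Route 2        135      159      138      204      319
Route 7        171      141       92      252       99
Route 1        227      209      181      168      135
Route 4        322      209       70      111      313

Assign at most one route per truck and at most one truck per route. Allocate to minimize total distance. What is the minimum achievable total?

Treat this as an assignment problem: match each truck to one route.
Optimal: Car 58→Route 2 (135 km), Car 27→Route 7 (141 km), Car 31→Route 4 (70 km), Car 12→Route 6 (192 km), Car 106→Route 1 (135 km) — total 135+141+70+192+135 = 673 km.
Min-entry greedy (repeatedly take the single cheapest remaining cell) gives 709 km, worse by 36.
Swapping Car 31↔Car 12 (Car 31→Route 6 153 km, Car 12→Route 4 111 km) adds 2.

Min total: 673 km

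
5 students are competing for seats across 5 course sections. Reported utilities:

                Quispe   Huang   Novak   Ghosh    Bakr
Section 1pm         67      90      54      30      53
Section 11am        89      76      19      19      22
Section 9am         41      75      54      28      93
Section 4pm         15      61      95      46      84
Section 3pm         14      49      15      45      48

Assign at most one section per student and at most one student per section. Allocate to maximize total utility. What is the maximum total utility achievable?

Maximum total: 412 points

This is the linear assignment problem.
Optimal: Quispe→Section 11am (89 points), Huang→Section 1pm (90 points), Novak→Section 4pm (95 points), Ghosh→Section 3pm (45 points), Bakr→Section 9am (93 points) — total 89+90+95+45+93 = 412 points.
Next-best assignment: Quispe→Section 1pm, Huang→Section 11am, Novak→Section 4pm, Ghosh→Section 3pm, Bakr→Section 9am = 376 points.
Checked against all permutations: 412 points is optimal.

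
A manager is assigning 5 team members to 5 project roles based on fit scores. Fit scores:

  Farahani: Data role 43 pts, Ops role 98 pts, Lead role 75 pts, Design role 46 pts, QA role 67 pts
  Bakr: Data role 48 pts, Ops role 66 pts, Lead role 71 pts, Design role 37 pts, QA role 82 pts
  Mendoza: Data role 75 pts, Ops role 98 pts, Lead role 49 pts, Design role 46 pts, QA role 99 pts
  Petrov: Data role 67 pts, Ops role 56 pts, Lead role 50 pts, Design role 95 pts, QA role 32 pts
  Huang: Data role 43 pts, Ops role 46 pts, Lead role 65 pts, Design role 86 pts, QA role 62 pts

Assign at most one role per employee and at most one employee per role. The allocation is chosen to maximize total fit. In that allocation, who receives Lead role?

Bakr receives Lead role.

Optimal: Farahani→Ops role (98 pts), Bakr→Lead role (71 pts), Mendoza→QA role (99 pts), Petrov→Data role (67 pts), Huang→Design role (86 pts) — total 98+71+99+67+86 = 421 pts.
Max-entry greedy (repeatedly take the single best remaining cell) gives 406 pts, worse by 15.
Next-best assignment: Farahani→Ops role, Bakr→QA role, Mendoza→Data role, Petrov→Design role, Huang→Lead role = 415 pts.
No other one-to-one assignment exceeds 421 pts.
Bakr's own top role is QA role (82 pts), but forcing Bakr→QA role and reassigning the rest optimally gives only 415 pts — worse by 6.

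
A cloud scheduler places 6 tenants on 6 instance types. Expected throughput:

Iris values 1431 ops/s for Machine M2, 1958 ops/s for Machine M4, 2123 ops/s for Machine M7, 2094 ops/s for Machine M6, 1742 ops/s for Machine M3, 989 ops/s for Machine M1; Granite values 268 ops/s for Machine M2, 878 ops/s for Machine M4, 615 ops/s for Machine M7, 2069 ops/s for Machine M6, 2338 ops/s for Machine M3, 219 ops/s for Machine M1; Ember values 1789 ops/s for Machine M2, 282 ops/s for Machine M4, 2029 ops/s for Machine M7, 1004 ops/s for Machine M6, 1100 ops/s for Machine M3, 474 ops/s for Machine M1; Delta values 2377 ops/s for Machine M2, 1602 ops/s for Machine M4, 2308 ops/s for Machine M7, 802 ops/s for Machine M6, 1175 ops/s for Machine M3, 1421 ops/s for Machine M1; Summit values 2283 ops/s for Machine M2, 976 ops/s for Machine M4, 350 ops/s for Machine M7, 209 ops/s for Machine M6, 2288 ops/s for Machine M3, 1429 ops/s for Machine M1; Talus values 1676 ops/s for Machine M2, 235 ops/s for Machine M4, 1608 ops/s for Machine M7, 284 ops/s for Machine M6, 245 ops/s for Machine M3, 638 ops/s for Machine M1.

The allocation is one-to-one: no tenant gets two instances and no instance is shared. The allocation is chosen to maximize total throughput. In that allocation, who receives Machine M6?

Optimal: Iris→Machine M4 (1958 ops/s), Granite→Machine M6 (2069 ops/s), Ember→Machine M7 (2029 ops/s), Delta→Machine M1 (1421 ops/s), Summit→Machine M3 (2288 ops/s), Talus→Machine M2 (1676 ops/s) — total 1958+2069+2029+1421+2288+1676 = 11441 ops/s.
Checked against all permutations: 11441 ops/s is optimal.
Granite's own top instance is Machine M3 (2338 ops/s), but forcing Granite→Machine M3 and reassigning the rest optimally gives only 11168 ops/s — worse by 273.

Granite receives Machine M6.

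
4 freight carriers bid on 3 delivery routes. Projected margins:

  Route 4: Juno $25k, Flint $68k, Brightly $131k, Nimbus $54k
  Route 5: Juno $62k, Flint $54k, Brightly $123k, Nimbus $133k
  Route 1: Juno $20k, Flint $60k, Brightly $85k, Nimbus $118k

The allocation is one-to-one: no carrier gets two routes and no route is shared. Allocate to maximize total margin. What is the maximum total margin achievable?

Optimal: Brightly→Route 4 ($131k), Nimbus→Route 5 ($133k), Flint→Route 1 ($60k) — total 131+133+60 = $324k.
Row-greedy (each carrier in turn takes its best remaining route) gives $215k, worse by 109.
Next-best assignment: Brightly→Route 4, Juno→Route 5, Nimbus→Route 1 = $311k.

Maximum total: $324k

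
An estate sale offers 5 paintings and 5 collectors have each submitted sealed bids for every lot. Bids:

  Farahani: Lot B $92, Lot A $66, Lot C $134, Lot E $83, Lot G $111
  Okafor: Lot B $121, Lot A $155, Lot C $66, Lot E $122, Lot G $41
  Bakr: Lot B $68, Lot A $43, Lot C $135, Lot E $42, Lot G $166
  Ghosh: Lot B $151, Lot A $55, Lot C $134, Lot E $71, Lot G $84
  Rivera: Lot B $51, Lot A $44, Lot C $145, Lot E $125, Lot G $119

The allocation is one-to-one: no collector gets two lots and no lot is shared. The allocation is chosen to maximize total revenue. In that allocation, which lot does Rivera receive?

Optimal: Farahani→Lot C ($134), Okafor→Lot A ($155), Bakr→Lot G ($166), Ghosh→Lot B ($151), Rivera→Lot E ($125) — total 134+155+166+151+125 = $731.
Column-greedy (each lot in turn goes to its best remaining collector) gives $700, worse by 31.
Next-best assignment: Farahani→Lot E, Okafor→Lot A, Bakr→Lot G, Ghosh→Lot B, Rivera→Lot C = $700.
Swapping Ghosh↔Rivera (Ghosh→Lot E $71, Rivera→Lot B $51) loses 154.
Rivera's own top lot is Lot C ($145), but forcing Rivera→Lot C and reassigning the rest optimally gives only $700 — worse by 31.

Rivera receives Lot E.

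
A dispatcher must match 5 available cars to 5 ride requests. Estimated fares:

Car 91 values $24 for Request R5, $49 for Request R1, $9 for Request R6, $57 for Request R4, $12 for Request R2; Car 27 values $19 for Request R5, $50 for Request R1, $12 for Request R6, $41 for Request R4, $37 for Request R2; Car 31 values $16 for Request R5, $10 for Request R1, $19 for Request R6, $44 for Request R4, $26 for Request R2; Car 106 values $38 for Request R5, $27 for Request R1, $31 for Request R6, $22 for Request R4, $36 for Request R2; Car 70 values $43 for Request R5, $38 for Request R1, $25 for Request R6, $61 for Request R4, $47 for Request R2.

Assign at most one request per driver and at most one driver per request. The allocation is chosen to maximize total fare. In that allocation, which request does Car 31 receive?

Optimal: Car 91→Request R4 ($57), Car 27→Request R1 ($50), Car 31→Request R6 ($19), Car 106→Request R5 ($38), Car 70→Request R2 ($47) — total 57+50+19+38+47 = $211.
Row-greedy (each driver in turn takes its best remaining request) gives $196, worse by 15.
Swapping Car 31↔Car 106 (Car 31→Request R5 $16, Car 106→Request R6 $31) loses 10.
Car 31's own top request is Request R4 ($44), but forcing Car 31→Request R4 and reassigning the rest optimally gives only $204 — worse by 7.

Car 31 receives Request R6.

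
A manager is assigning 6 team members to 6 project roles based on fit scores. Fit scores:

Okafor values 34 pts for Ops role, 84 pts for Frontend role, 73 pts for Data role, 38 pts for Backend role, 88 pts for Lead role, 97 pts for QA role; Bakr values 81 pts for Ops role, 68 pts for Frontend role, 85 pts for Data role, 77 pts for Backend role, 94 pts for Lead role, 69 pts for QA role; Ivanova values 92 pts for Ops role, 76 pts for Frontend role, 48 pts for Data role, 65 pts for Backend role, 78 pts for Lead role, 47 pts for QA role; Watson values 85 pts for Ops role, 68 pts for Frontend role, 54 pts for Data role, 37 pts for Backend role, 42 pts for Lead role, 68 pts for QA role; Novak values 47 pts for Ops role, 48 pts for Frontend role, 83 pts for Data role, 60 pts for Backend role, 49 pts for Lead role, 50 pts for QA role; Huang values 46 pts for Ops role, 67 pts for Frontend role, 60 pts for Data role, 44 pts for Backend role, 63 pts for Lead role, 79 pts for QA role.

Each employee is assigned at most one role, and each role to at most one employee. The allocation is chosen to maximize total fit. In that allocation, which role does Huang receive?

This is the linear assignment problem.
Optimal: Okafor→QA role (97 pts), Bakr→Lead role (94 pts), Ivanova→Backend role (65 pts), Watson→Ops role (85 pts), Novak→Data role (83 pts), Huang→Frontend role (67 pts) — total 97+94+65+85+83+67 = 491 pts.
Row-greedy (each employee in turn takes its best remaining role) gives 478 pts, worse by 13.
Huang's own top role is QA role (79 pts), but forcing Huang→QA role and reassigning the rest optimally gives only 490 pts — worse by 1.

Huang receives Frontend role.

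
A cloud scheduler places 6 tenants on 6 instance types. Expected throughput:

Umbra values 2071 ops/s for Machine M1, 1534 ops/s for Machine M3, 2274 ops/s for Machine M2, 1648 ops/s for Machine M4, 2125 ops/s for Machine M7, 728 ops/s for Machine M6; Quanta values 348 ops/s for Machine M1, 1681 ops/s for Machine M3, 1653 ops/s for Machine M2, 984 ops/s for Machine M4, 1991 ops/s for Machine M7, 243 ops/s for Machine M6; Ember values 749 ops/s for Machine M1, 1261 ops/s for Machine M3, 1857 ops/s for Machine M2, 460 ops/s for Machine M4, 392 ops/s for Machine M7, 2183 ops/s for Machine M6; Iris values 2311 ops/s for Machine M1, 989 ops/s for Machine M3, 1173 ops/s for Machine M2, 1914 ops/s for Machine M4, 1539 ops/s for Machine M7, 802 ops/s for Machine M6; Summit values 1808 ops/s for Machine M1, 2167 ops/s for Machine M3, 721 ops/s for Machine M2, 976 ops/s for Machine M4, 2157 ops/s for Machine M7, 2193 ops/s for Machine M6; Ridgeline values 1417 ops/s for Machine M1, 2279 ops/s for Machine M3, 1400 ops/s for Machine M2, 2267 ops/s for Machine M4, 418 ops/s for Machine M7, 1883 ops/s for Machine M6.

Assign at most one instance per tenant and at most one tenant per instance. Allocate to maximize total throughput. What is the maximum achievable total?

Max total: 13193 ops/s

This is the linear assignment problem.
Optimal: Umbra→Machine M2 (2274 ops/s), Quanta→Machine M7 (1991 ops/s), Ember→Machine M6 (2183 ops/s), Iris→Machine M1 (2311 ops/s), Summit→Machine M3 (2167 ops/s), Ridgeline→Machine M4 (2267 ops/s) — total 2274+1991+2183+2311+2167+2267 = 13193 ops/s.
Max-entry greedy (repeatedly take the single best remaining cell) gives 11508 ops/s, worse by 1685.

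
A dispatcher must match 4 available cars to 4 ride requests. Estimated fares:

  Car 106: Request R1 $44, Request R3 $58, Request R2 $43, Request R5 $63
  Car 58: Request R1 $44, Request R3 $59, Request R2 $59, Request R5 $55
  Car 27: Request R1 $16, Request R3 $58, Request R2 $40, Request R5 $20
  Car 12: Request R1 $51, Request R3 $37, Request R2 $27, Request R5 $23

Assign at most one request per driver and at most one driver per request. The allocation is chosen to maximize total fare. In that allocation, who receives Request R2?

Car 58 receives Request R2.

This is the linear assignment problem.
Optimal: Car 106→Request R5 ($63), Car 58→Request R2 ($59), Car 27→Request R3 ($58), Car 12→Request R1 ($51) — total 63+59+58+51 = $231.
Swapping Car 12↔Car 106 (Car 12→Request R5 $23, Car 106→Request R1 $44) loses 47.
Car 58's own top request is Request R3 ($59), but forcing Car 58→Request R3 and reassigning the rest optimally gives only $213 — worse by 18.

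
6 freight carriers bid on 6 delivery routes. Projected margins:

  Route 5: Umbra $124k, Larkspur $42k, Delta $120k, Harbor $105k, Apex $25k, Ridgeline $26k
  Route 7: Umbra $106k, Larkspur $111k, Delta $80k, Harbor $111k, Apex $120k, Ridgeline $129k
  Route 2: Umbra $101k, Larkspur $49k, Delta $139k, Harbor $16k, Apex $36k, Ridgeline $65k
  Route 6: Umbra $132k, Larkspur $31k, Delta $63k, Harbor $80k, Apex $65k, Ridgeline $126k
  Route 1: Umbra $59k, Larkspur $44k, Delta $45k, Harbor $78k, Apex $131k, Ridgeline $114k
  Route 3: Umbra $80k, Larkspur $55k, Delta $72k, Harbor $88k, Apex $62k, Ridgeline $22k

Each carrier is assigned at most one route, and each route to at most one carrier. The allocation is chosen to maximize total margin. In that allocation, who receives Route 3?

Harbor receives Route 3.

Treat this as an assignment problem: match each carrier to one route.
Optimal: Umbra→Route 5 ($124k), Larkspur→Route 7 ($111k), Delta→Route 2 ($139k), Harbor→Route 3 ($88k), Apex→Route 1 ($131k), Ridgeline→Route 6 ($126k) — total 124+111+139+88+131+126 = $719k.
Column-greedy (each route in turn goes to its best remaining carrier) gives $658k, worse by 61.
Swapping Larkspur↔Umbra (Larkspur→Route 5 $42k, Umbra→Route 7 $106k) loses 87.
Harbor's own top route is Route 7 ($111k), but forcing Harbor→Route 7 and reassigning the rest optimally gives only $686k — worse by 33.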